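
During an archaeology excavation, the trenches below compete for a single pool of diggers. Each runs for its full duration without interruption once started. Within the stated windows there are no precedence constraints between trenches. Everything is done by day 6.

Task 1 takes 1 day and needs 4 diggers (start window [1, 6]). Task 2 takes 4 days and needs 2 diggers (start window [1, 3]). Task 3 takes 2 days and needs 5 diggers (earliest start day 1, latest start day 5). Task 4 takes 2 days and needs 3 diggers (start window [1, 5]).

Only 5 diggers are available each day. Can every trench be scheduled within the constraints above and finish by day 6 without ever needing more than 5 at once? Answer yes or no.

no

The minimum achievable peak is 6; 5 < 6, so no feasible schedule stays within the cap.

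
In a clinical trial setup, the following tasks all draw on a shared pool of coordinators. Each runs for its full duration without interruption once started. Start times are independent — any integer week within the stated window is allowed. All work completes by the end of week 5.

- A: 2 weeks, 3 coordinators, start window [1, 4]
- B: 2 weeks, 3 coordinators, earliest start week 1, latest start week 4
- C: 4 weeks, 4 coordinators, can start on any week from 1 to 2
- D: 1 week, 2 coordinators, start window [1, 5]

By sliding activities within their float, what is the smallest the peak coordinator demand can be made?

Early-start (A@1, B@1, C@1, D@1) gives peak 12: w1:12  w2:10  w3:4  w4:4  w5:0.
Shift B→3, D→5.
Schedule A@1, B@3, C@1, D@5: w1:7  w2:7  w3:7  w4:7  w5:2 — peak 7.

7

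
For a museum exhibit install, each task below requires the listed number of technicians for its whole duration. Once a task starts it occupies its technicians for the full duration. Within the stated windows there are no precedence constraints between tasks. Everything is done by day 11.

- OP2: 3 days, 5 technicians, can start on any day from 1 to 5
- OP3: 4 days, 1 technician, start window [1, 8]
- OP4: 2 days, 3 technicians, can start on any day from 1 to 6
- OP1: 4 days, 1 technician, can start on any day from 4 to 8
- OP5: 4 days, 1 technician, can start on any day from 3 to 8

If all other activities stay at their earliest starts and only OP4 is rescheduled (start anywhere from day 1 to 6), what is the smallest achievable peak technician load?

OP4@1: d1:9  d2:9  d3:7  d4:3  d5:2  d6:2  d7:1  d8:0  d9:0  d10:0  d11:0 → peak 9
OP4@2: d1:6  d2:9  d3:10  d4:3  d5:2  d6:2  d7:1  d8:0  d9:0  d10:0  d11:0 → peak 10
OP4@3: d1:6  d2:6  d3:10  d4:6  d5:2  d6:2  d7:1  d8:0  d9:0  d10:0  d11:0 → peak 10
OP4@4: d1:6  d2:6  d3:7  d4:6  d5:5  d6:2  d7:1  d8:0  d9:0  d10:0  d11:0 → peak 7
OP4@5: d1:6  d2:6  d3:7  d4:3  d5:5  d6:5  d7:1  d8:0  d9:0  d10:0  d11:0 → peak 7
OP4@6: d1:6  d2:6  d3:7  d4:3  d5:2  d6:5  d7:4  d8:0  d9:0  d10:0  d11:0 → peak 7
Best is OP4@4, peak 7.

7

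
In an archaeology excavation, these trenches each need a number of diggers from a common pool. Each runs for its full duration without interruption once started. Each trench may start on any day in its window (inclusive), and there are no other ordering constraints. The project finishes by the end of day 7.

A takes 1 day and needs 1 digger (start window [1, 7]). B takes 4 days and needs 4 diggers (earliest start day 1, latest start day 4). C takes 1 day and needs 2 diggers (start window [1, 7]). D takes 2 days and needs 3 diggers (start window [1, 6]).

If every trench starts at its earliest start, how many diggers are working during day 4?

4

At early start, day 4 has: B.
Demand: 4 = 4.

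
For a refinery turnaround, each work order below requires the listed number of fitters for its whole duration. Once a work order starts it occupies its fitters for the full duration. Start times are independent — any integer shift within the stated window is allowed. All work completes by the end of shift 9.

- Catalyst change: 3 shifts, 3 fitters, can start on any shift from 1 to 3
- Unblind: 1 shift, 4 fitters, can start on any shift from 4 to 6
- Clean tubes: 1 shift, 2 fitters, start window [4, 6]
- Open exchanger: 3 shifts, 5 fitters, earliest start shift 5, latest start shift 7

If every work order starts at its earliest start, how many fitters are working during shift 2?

At early start, shift 2 has: Catalyst change.
Demand: 3 = 3.

3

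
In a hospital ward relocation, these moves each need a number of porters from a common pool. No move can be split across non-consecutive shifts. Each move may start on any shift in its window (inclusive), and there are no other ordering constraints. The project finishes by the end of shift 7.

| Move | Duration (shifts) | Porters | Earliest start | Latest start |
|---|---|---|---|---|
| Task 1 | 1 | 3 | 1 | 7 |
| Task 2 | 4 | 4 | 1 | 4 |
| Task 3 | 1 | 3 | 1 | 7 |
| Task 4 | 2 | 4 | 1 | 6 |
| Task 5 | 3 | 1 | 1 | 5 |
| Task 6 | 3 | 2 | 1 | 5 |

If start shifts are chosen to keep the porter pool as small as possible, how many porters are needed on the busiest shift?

6

Early-start (Task 1@1, Task 2@1, Task 3@1, Task 4@1, Task 5@1, Task 6@1) gives peak 17: s1:17  s2:11  s3:7  s4:4  s5:0  s6:0  s7:0.
Shift Task 2→2, Task 4→6, Task 5→2, Task 6→5.
Schedule Task 1@1, Task 2@2, Task 3@1, Task 4@6, Task 5@2, Task 6@5: s1:6  s2:5  s3:5  s4:5  s5:6  s6:6  s7:6 — peak 6.
Total porter-shifts = 39 over 7 shifts ⇒ peak ≥ ⌈39/7⌉ = 6, so 6 is optimal.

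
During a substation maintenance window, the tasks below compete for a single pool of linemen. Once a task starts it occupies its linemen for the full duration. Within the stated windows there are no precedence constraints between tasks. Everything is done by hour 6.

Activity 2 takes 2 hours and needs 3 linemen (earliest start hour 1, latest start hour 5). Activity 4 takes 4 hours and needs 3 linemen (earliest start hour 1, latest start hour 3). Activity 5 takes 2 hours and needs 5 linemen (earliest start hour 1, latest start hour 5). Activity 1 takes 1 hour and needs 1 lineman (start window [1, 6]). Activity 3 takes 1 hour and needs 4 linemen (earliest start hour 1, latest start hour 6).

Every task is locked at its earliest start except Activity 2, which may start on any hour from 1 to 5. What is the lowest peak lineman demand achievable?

Activity 2@1: h1:16  h2:11  h3:3  h4:3  h5:0  h6:0 → peak 16
Activity 2@2: h1:13  h2:11  h3:6  h4:3  h5:0  h6:0 → peak 13
Activity 2@3: h1:13  h2:8  h3:6  h4:6  h5:0  h6:0 → peak 13
Activity 2@4: h1:13  h2:8  h3:3  h4:6  h5:3  h6:0 → peak 13
Activity 2@5: h1:13  h2:8  h3:3  h4:3  h5:3  h6:3 → peak 13
Best is Activity 2@2, peak 13.

13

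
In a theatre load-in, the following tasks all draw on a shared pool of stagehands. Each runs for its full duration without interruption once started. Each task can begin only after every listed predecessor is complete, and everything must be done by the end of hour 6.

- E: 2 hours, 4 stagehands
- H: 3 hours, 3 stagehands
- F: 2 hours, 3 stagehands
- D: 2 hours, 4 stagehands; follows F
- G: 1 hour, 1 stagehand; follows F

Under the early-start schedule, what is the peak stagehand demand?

10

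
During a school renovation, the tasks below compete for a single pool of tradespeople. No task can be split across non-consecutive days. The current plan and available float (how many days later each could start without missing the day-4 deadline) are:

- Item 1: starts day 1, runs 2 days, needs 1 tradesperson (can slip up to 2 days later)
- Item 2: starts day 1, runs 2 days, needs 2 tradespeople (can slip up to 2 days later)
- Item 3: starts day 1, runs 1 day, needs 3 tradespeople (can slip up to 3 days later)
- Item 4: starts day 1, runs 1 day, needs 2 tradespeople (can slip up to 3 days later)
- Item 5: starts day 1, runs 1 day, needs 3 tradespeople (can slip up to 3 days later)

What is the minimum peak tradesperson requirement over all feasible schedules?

4

Early-start (Item 1@1, Item 2@1, Item 3@1, Item 4@1, Item 5@1) gives peak 11: d1:11  d2:3  d3:0  d4:0.
Shift Item 2→2, Item 4→3, Item 5→4.
Schedule Item 1@1, Item 2@2, Item 3@1, Item 4@3, Item 5@4: d1:4  d2:3  d3:4  d4:3 — peak 4.
Total tradesperson-days = 14 over 4 days ⇒ peak ≥ ⌈14/4⌉ = 4, so 4 is optimal.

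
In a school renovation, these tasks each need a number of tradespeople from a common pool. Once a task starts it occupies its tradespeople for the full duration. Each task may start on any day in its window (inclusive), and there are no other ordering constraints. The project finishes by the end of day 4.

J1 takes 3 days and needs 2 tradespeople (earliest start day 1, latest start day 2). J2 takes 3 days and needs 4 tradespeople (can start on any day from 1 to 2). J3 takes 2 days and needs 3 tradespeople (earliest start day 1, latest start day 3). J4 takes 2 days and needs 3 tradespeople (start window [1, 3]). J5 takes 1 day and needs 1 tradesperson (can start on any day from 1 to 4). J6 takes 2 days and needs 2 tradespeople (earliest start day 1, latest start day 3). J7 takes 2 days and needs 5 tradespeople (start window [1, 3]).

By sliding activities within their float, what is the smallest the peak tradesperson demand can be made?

13

Early-start (J1@1, J2@1, J3@1, J4@1, J5@1, J6@1, J7@1) gives peak 20: d1:20  d2:19  d3:6  d4:0.
Shift J6→3, J7→3.
Schedule J1@1, J2@1, J3@1, J4@1, J5@1, J6@3, J7@3: d1:13  d2:12  d3:13  d4:7 — peak 13.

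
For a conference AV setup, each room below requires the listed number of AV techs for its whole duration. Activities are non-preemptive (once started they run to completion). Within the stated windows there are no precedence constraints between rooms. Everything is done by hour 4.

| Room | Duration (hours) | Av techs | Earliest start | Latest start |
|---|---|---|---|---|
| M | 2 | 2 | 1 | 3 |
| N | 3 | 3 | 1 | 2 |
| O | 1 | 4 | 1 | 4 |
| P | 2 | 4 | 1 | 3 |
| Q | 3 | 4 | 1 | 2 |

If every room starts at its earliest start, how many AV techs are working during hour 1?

17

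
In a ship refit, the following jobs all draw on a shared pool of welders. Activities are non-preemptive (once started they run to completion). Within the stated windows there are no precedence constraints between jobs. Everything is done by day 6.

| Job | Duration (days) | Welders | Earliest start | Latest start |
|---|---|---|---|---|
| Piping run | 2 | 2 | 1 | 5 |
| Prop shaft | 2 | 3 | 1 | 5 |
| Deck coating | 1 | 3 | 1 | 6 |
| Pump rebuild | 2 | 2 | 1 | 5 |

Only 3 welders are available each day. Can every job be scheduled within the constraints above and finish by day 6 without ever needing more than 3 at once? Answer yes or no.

no

The minimum achievable peak is 4; 3 < 4, so no feasible schedule stays within the cap.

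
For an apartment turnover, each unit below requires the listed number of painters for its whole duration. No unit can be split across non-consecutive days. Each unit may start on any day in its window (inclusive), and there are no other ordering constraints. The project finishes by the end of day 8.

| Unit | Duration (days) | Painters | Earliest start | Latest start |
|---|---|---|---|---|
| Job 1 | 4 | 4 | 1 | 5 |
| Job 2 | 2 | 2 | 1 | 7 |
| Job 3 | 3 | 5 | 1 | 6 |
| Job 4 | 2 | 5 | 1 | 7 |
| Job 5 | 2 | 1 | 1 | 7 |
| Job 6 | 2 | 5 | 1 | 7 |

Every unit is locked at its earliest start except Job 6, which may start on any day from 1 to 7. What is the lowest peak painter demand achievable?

17

Job 6@1: d1:22  d2:22  d3:9  d4:4  d5:0  d6:0  d7:0  d8:0 → peak 22
Job 6@2: d1:17  d2:22  d3:14  d4:4  d5:0  d6:0  d7:0  d8:0 → peak 22
Job 6@3: d1:17  d2:17  d3:14  d4:9  d5:0  d6:0  d7:0  d8:0 → peak 17
Job 6@4: d1:17  d2:17  d3:9  d4:9  d5:5  d6:0  d7:0  d8:0 → peak 17
Job 6@5: d1:17  d2:17  d3:9  d4:4  d5:5  d6:5  d7:0  d8:0 → peak 17
Job 6@6: d1:17  d2:17  d3:9  d4:4  d5:0  d6:5  d7:5  d8:0 → peak 17
Job 6@7: d1:17  d2:17  d3:9  d4:4  d5:0  d6:0  d7:5  d8:5 → peak 17
Best is Job 6@3, peak 17.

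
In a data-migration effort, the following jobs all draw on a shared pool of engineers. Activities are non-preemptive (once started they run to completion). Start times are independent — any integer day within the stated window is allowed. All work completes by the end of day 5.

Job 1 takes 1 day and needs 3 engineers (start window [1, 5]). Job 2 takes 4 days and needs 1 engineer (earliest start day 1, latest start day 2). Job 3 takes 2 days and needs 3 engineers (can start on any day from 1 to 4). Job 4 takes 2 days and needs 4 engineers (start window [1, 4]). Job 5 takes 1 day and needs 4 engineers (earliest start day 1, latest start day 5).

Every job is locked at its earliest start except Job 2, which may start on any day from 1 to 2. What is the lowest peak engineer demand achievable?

Job 2@1: d1:15  d2:8  d3:1  d4:1  d5:0 → peak 15
Job 2@2: d1:14  d2:8  d3:1  d4:1  d5:1 → peak 14
Best is Job 2@2, peak 14.

14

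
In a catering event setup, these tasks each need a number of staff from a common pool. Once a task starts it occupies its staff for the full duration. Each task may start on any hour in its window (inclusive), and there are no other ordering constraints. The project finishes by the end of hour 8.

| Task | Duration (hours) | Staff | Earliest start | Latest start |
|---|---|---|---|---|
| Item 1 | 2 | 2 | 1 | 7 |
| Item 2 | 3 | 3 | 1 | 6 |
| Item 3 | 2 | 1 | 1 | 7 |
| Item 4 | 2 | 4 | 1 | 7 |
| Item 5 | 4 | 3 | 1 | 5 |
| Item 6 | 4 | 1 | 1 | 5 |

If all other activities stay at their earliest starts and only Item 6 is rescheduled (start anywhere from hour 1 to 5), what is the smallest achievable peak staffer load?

Item 6@1: h1:14  h2:14  h3:7  h4:4  h5:0  h6:0  h7:0  h8:0 → peak 14
Item 6@2: h1:13  h2:14  h3:7  h4:4  h5:1  h6:0  h7:0  h8:0 → peak 14
Item 6@3: h1:13  h2:13  h3:7  h4:4  h5:1  h6:1  h7:0  h8:0 → peak 13
Item 6@4: h1:13  h2:13  h3:6  h4:4  h5:1  h6:1  h7:1  h8:0 → peak 13
Item 6@5: h1:13  h2:13  h3:6  h4:3  h5:1  h6:1  h7:1  h8:1 → peak 13
Best is Item 6@3, peak 13.

13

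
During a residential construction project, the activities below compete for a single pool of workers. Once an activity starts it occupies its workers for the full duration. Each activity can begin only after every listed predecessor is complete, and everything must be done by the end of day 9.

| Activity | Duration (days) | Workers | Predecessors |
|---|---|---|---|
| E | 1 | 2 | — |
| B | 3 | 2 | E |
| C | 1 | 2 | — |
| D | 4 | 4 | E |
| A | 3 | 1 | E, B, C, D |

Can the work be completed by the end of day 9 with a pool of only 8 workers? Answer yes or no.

yes

Schedule E@1, B@2, C@1, D@2, A@6: d1:4  d2:6  d3:6  d4:6  d5:4  d6:1  d7:1  d8:1  d9:0 — peak 6 ≤ 8.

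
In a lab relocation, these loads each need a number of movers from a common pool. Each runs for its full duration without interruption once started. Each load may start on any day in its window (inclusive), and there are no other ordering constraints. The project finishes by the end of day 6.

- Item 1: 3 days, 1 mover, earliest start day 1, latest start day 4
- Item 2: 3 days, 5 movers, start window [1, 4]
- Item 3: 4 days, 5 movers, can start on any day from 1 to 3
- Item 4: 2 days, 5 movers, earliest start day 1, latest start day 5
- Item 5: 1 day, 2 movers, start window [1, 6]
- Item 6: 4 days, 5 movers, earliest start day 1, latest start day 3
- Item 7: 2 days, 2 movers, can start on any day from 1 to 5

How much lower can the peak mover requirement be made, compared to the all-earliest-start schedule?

10

Early-start peak: d1:25  d2:23  d3:16  d4:10  d5:0  d6:0 ⇒ 25.
Leveled (Item 1@1, Item 2@4, Item 3@1, Item 4@1, Item 5@1, Item 6@3, Item 7@1): d1:15  d2:13  d3:11  d4:15  d5:10  d6:10 ⇒ 15.
Reduction 25 − 15 = 10.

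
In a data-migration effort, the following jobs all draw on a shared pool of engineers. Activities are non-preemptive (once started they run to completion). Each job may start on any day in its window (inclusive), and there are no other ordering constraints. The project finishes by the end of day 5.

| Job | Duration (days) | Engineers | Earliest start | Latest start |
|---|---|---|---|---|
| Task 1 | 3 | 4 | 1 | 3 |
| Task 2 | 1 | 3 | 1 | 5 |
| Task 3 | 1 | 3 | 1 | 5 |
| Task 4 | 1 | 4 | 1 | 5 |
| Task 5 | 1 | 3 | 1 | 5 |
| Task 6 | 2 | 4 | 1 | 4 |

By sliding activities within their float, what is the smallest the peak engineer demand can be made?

8

Early-start (Task 1@1, Task 2@1, Task 3@1, Task 4@1, Task 5@1, Task 6@1) gives peak 21: d1:21  d2:8  d3:4  d4:0  d5:0.
Shift Task 3→2, Task 4→3, Task 5→4, Task 6→4.
Schedule Task 1@1, Task 2@1, Task 3@2, Task 4@3, Task 5@4, Task 6@4: d1:7  d2:7  d3:8  d4:7  d5:4 — peak 8.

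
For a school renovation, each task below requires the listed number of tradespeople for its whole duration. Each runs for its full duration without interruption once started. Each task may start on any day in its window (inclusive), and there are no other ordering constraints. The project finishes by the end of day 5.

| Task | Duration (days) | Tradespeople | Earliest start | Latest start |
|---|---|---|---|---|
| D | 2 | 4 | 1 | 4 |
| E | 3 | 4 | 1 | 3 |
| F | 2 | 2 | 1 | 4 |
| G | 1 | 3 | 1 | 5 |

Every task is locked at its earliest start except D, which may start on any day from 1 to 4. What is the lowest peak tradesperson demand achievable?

9

D@1: d1:13  d2:10  d3:4  d4:0  d5:0 → peak 13
D@2: d1:9  d2:10  d3:8  d4:0  d5:0 → peak 10
D@3: d1:9  d2:6  d3:8  d4:4  d5:0 → peak 9
D@4: d1:9  d2:6  d3:4  d4:4  d5:4 → peak 9
Best is D@3, peak 9.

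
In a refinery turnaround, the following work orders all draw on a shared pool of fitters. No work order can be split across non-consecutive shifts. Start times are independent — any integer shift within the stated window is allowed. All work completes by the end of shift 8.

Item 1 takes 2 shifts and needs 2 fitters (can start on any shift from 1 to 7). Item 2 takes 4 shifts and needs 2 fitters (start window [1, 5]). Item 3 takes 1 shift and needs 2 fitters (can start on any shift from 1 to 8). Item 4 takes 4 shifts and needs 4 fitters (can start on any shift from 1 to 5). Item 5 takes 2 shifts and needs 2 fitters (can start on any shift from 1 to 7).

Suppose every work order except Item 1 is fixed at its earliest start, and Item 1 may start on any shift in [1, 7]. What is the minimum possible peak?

Item 1@1: s1:12  s2:10  s3:6  s4:6  s5:0  s6:0  s7:0  s8:0 → peak 12
Item 1@2: s1:10  s2:10  s3:8  s4:6  s5:0  s6:0  s7:0  s8:0 → peak 10
Item 1@3: s1:10  s2:8  s3:8  s4:8  s5:0  s6:0  s7:0  s8:0 → peak 10
Item 1@4: s1:10  s2:8  s3:6  s4:8  s5:2  s6:0  s7:0  s8:0 → peak 10
Item 1@5: s1:10  s2:8  s3:6  s4:6  s5:2  s6:2  s7:0  s8:0 → peak 10
Item 1@6: s1:10  s2:8  s3:6  s4:6  s5:0  s6:2  s7:2  s8:0 → peak 10
Item 1@7: s1:10  s2:8  s3:6  s4:6  s5:0  s6:0  s7:2  s8:2 → peak 10
Best is Item 1@2, peak 10.

10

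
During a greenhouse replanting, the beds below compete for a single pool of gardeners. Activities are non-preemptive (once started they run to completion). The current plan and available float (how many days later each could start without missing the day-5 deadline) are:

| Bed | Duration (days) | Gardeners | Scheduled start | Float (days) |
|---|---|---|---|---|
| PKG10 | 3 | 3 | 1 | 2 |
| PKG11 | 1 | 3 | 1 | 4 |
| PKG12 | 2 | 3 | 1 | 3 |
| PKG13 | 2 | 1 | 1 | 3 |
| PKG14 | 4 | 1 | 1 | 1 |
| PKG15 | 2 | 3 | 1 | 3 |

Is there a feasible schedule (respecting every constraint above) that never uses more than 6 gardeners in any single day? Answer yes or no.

no

The minimum achievable peak is 7; 6 < 7, so no feasible schedule stays within the cap.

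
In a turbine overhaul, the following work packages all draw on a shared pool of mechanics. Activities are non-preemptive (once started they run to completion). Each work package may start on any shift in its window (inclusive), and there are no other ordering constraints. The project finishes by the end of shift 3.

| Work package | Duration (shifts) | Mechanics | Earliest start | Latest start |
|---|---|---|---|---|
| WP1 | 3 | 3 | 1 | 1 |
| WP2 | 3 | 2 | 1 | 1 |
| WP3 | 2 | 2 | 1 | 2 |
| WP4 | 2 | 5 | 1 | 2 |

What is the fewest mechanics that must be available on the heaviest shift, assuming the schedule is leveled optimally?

12

Schedule WP1@1, WP2@1, WP3@1, WP4@1: s1:12  s2:12  s3:5 — peak 12.
No arrangement of the 4 feasible schedules does better.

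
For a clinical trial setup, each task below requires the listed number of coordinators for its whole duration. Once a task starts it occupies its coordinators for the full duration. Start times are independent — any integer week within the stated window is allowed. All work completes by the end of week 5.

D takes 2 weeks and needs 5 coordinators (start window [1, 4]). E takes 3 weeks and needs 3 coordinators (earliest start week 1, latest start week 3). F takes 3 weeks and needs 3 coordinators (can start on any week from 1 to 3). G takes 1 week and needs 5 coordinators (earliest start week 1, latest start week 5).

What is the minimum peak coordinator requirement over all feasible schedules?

8

Early-start (D@1, E@1, F@1, G@1) gives peak 16: w1:16  w2:11  w3:6  w4:0  w5:0.
Shift F→3, G→4.
Schedule D@1, E@1, F@3, G@4: w1:8  w2:8  w3:6  w4:8  w5:3 — peak 8.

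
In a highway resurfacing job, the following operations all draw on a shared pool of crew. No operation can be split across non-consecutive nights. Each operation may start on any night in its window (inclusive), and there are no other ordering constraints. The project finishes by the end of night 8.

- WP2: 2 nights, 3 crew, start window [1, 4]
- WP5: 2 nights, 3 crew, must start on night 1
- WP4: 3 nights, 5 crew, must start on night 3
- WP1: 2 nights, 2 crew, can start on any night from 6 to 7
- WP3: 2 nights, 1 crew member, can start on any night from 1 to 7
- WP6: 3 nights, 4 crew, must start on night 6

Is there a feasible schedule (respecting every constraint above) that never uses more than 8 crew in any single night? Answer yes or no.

Schedule WP2@1, WP5@1, WP4@3, WP1@6, WP3@3, WP6@6: n1:6  n2:6  n3:6  n4:6  n5:5  n6:6  n7:6  n8:4 — peak 6 ≤ 8.

yes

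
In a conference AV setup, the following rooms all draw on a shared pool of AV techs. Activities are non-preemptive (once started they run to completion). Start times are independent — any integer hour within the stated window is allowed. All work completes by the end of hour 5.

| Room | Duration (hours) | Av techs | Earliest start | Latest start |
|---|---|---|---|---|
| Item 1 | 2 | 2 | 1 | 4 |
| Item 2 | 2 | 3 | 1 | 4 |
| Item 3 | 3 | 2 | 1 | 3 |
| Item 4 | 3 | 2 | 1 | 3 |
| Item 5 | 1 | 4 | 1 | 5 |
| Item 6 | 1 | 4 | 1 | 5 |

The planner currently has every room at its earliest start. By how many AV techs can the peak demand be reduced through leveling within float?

Early-start peak: h1:17  h2:9  h3:4  h4:0  h5:0 ⇒ 17.
Leveled (Item 1@1, Item 2@1, Item 3@1, Item 4@3, Item 5@4, Item 6@5): h1:7  h2:7  h3:4  h4:6  h5:6 ⇒ 7.
Reduction 17 − 7 = 10.

10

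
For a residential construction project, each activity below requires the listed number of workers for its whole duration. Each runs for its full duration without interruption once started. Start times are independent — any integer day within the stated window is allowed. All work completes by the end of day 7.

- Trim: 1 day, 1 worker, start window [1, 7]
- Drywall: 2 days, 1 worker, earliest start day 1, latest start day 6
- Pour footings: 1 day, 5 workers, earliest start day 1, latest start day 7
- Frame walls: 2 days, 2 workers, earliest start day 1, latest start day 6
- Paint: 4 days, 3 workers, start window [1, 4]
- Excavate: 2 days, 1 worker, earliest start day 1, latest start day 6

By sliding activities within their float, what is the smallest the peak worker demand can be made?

5

Early-start (Trim@1, Drywall@1, Pour footings@1, Frame walls@1, Paint@1, Excavate@1) gives peak 13: d1:13  d2:7  d3:3  d4:3  d5:0  d6:0  d7:0.
Shift Pour footings→3, Paint→4.
Schedule Trim@1, Drywall@1, Pour footings@3, Frame walls@1, Paint@4, Excavate@1: d1:5  d2:4  d3:5  d4:3  d5:3  d6:3  d7:3 — peak 5.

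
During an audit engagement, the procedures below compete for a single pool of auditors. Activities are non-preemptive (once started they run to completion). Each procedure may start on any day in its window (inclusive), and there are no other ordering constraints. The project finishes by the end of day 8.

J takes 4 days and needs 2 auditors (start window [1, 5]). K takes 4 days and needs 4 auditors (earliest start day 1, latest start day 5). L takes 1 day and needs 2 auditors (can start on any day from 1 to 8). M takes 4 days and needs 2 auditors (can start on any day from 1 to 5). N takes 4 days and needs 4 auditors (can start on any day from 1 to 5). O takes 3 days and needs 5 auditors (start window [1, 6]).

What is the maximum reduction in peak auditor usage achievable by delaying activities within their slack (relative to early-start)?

Early-start peak: d1:19  d2:17  d3:17  d4:12  d5:0  d6:0  d7:0  d8:0 ⇒ 19.
Leveled (J@1, K@1, L@1, M@2, N@5, O@6): d1:8  d2:8  d3:8  d4:8  d5:6  d6:9  d7:9  d8:9 ⇒ 9.
Reduction 19 − 9 = 10.

10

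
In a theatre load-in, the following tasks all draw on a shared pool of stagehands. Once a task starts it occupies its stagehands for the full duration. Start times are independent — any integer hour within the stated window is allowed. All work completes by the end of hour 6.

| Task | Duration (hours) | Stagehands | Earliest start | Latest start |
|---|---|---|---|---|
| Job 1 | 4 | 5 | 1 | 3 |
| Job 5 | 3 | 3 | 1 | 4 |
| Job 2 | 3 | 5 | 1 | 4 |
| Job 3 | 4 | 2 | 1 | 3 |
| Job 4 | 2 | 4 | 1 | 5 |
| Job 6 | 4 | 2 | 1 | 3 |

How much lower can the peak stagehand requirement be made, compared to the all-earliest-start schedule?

Early-start peak: h1:21  h2:21  h3:17  h4:9  h5:0  h6:0 ⇒ 21.
Leveled (Job 1@1, Job 5@1, Job 2@4, Job 3@1, Job 4@1, Job 6@3): h1:14  h2:14  h3:12  h4:14  h5:7  h6:7 ⇒ 14.
Reduction 21 − 14 = 7.

7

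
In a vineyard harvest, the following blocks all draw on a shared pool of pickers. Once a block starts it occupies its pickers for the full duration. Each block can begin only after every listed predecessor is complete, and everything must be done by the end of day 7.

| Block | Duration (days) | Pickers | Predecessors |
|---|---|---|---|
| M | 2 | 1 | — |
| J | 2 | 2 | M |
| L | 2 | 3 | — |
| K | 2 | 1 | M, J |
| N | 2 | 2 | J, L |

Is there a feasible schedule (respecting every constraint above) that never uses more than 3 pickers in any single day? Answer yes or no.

no

The minimum achievable peak is 4; 3 < 4, so no feasible schedule stays within the cap.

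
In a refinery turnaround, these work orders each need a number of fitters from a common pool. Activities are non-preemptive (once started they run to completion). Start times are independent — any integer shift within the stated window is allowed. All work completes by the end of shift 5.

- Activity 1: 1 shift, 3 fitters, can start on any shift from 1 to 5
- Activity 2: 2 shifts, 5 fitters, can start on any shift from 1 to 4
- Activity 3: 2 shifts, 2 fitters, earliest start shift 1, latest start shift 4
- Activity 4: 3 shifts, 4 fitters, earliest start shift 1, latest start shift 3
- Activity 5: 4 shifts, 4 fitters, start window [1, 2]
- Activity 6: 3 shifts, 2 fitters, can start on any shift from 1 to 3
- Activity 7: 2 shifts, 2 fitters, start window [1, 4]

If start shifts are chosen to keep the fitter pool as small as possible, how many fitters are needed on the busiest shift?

12

Early-start (Activity 1@1, Activity 2@1, Activity 3@1, Activity 4@1, Activity 5@1, Activity 6@1, Activity 7@1) gives peak 22: s1:22  s2:19  s3:10  s4:4  s5:0.
Shift Activity 4→3, Activity 5→2, Activity 6→3, Activity 7→3.
Schedule Activity 1@1, Activity 2@1, Activity 3@1, Activity 4@3, Activity 5@2, Activity 6@3, Activity 7@3: s1:10  s2:11  s3:12  s4:12  s5:10 — peak 12.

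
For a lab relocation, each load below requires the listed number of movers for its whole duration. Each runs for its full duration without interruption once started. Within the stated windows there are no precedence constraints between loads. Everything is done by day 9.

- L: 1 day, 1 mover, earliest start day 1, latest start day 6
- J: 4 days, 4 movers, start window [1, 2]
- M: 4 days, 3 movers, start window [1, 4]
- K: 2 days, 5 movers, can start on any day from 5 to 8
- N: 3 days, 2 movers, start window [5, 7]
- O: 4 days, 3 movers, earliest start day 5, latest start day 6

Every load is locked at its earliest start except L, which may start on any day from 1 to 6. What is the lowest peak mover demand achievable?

10

L@1: d1:8  d2:7  d3:7  d4:7  d5:10  d6:10  d7:5  d8:3  d9:0 → peak 10
L@2: d1:7  d2:8  d3:7  d4:7  d5:10  d6:10  d7:5  d8:3  d9:0 → peak 10
L@3: d1:7  d2:7  d3:8  d4:7  d5:10  d6:10  d7:5  d8:3  d9:0 → peak 10
L@4: d1:7  d2:7  d3:7  d4:8  d5:10  d6:10  d7:5  d8:3  d9:0 → peak 10
L@5: d1:7  d2:7  d3:7  d4:7  d5:11  d6:10  d7:5  d8:3  d9:0 → peak 11
L@6: d1:7  d2:7  d3:7  d4:7  d5:10  d6:11  d7:5  d8:3  d9:0 → peak 11
Best is L@1, peak 10.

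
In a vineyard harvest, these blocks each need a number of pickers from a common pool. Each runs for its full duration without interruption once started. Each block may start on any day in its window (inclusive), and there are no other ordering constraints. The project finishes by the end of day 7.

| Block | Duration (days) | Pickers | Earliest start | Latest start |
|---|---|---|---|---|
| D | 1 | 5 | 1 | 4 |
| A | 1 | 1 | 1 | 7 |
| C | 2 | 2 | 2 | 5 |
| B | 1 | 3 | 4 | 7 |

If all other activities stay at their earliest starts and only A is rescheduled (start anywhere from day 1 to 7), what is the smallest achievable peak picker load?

5

A@1: d1:6  d2:2  d3:2  d4:3  d5:0  d6:0  d7:0 → peak 6
A@2: d1:5  d2:3  d3:2  d4:3  d5:0  d6:0  d7:0 → peak 5
A@3: d1:5  d2:2  d3:3  d4:3  d5:0  d6:0  d7:0 → peak 5
A@4: d1:5  d2:2  d3:2  d4:4  d5:0  d6:0  d7:0 → peak 5
A@5: d1:5  d2:2  d3:2  d4:3  d5:1  d6:0  d7:0 → peak 5
A@6: d1:5  d2:2  d3:2  d4:3  d5:0  d6:1  d7:0 → peak 5
A@7: d1:5  d2:2  d3:2  d4:3  d5:0  d6:0  d7:1 → peak 5
Best is A@2, peak 5.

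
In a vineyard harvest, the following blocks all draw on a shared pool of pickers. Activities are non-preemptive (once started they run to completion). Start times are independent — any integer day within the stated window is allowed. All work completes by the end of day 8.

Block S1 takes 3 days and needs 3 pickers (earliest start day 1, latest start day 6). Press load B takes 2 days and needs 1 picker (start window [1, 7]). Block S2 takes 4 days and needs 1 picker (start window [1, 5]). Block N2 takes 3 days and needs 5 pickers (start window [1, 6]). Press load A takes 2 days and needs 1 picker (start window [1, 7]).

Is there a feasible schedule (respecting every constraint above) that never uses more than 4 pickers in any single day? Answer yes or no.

The minimum achievable peak is 5; 4 < 5, so no feasible schedule stays within the cap.

no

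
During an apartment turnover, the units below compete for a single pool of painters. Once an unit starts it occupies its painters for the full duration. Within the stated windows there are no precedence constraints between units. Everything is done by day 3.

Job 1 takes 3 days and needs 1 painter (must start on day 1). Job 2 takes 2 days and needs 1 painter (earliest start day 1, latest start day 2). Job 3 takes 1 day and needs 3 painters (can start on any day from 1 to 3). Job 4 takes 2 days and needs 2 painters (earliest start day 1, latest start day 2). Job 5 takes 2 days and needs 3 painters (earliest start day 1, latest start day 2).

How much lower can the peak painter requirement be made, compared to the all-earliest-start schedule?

Early-start peak: d1:10  d2:7  d3:1 ⇒ 10.
Leveled (Job 1@1, Job 2@1, Job 3@1, Job 4@1, Job 5@2): d1:7  d2:7  d3:4 ⇒ 7.
Reduction 10 − 7 = 3.

3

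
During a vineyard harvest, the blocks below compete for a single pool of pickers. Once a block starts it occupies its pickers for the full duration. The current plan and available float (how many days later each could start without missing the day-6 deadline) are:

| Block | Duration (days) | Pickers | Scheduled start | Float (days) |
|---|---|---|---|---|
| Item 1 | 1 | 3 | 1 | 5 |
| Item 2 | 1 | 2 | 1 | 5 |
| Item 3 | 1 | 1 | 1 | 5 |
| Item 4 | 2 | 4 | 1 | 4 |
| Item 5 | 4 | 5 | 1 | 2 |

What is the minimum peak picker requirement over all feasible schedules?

7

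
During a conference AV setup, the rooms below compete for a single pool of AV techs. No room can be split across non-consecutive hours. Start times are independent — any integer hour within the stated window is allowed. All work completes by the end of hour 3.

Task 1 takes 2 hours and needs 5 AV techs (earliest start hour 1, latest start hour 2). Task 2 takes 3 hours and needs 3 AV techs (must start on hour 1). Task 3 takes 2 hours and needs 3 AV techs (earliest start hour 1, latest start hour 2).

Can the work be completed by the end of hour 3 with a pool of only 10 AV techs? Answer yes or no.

no

The minimum achievable peak is 11; 10 < 11, so no feasible schedule stays within the cap.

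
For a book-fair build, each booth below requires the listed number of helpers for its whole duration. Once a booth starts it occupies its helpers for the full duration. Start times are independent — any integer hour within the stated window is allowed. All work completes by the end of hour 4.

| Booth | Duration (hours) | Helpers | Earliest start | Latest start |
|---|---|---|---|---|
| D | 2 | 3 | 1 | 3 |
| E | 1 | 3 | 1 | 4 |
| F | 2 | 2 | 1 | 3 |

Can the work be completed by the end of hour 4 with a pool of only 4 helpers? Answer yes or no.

The minimum achievable peak is 5; 4 < 5, so no feasible schedule stays within the cap.

no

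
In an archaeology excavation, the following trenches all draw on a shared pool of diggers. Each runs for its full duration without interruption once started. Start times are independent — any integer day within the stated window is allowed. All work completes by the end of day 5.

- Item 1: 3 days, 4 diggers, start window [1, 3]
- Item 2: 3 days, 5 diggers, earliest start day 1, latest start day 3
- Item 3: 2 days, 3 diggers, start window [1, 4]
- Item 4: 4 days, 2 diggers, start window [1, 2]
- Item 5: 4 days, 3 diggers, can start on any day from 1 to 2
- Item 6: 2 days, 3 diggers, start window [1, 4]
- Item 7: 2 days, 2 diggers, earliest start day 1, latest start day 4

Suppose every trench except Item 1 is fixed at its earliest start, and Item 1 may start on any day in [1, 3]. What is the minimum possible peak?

18

Item 1@1: d1:22  d2:22  d3:14  d4:5  d5:0 → peak 22
Item 1@2: d1:18  d2:22  d3:14  d4:9  d5:0 → peak 22
Item 1@3: d1:18  d2:18  d3:14  d4:9  d5:4 → peak 18
Best is Item 1@3, peak 18.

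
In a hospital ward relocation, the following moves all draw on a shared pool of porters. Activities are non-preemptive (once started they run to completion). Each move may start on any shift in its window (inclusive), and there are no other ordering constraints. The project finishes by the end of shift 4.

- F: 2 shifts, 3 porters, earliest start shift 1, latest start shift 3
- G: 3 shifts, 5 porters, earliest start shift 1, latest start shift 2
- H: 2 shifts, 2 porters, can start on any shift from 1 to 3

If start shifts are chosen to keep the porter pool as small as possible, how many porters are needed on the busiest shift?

8

Early-start (F@1, G@1, H@1) gives peak 10: s1:10  s2:10  s3:5  s4:0.
Shift H→3.
Schedule F@1, G@1, H@3: s1:8  s2:8  s3:7  s4:2 — peak 8.
No arrangement of the 18 feasible schedules does better.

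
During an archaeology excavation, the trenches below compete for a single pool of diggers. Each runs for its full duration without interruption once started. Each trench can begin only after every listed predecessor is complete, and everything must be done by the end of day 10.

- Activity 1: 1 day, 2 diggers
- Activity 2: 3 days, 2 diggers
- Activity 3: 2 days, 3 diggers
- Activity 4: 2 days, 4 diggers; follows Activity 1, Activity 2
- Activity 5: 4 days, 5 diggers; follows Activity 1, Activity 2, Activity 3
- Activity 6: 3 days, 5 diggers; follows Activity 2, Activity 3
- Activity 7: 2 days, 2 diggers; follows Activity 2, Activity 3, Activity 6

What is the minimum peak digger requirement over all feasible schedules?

9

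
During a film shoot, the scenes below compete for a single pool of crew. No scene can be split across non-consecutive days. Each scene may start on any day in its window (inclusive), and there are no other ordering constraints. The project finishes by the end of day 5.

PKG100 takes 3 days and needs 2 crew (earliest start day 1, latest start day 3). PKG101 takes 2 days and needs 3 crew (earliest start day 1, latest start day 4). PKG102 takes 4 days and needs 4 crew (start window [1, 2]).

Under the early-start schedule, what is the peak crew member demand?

9

Early-start schedule: PKG100@1, PKG101@1, PKG102@1.
Load per day: day 1: 9, day 2: 9, day 3: 6, day 4: 4, day 5: 0.
Peak is 9.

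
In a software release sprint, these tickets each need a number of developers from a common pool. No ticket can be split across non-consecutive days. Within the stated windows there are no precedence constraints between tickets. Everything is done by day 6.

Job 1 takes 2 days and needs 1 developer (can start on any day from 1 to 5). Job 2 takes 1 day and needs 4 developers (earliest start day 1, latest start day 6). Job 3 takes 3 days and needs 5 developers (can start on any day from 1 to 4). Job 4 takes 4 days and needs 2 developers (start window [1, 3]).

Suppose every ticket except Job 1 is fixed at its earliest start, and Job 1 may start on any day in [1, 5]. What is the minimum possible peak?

Job 1@1: d1:12  d2:8  d3:7  d4:2  d5:0  d6:0 → peak 12
Job 1@2: d1:11  d2:8  d3:8  d4:2  d5:0  d6:0 → peak 11
Job 1@3: d1:11  d2:7  d3:8  d4:3  d5:0  d6:0 → peak 11
Job 1@4: d1:11  d2:7  d3:7  d4:3  d5:1  d6:0 → peak 11
Job 1@5: d1:11  d2:7  d3:7  d4:2  d5:1  d6:1 → peak 11
Best is Job 1@2, peak 11.

11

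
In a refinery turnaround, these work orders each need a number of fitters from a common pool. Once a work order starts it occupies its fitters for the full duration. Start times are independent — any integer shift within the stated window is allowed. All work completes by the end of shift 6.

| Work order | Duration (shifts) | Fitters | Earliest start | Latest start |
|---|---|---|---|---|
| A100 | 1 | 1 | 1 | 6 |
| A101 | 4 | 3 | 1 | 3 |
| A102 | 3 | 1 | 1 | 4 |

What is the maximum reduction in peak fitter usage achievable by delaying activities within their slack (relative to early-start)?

Early-start peak: s1:5  s2:4  s3:4  s4:3  s5:0  s6:0 ⇒ 5.
Leveled (A100@1, A101@1, A102@2): s1:4  s2:4  s3:4  s4:4  s5:0  s6:0 ⇒ 4.
Reduction 5 − 4 = 1.

1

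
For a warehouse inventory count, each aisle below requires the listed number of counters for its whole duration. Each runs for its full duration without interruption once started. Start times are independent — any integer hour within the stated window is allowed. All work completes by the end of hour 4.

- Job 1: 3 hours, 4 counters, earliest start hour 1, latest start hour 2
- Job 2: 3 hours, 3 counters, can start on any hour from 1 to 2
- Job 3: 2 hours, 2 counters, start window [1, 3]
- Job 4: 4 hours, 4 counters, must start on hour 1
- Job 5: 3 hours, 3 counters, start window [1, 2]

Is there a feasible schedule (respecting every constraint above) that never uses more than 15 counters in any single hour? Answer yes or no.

The minimum achievable peak is 16; 15 < 16, so no feasible schedule stays within the cap.

no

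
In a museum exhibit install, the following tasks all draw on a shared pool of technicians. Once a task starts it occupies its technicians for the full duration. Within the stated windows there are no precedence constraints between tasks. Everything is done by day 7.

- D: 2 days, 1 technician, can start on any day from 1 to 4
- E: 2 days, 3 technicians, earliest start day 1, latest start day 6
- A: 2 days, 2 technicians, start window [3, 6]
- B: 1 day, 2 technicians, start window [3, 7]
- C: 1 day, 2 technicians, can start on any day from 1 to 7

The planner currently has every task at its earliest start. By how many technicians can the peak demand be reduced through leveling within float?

3

Early-start peak: d1:6  d2:4  d3:4  d4:2  d5:0  d6:0  d7:0 ⇒ 6.
Leveled (D@1, E@3, A@5, B@7, C@1): d1:3  d2:1  d3:3  d4:3  d5:2  d6:2  d7:2 ⇒ 3.
Reduction 6 − 3 = 3.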